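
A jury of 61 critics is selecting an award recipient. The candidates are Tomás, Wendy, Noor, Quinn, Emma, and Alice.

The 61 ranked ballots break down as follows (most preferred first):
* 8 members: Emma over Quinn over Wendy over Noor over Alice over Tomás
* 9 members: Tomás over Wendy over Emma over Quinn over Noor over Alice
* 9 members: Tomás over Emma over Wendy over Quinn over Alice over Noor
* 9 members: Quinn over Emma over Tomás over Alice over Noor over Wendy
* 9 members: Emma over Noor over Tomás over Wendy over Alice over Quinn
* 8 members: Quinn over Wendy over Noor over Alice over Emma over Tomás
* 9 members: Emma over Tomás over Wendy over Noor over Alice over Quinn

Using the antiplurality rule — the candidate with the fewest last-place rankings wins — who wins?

Emma

Last-place votes: Tomás 16, Wendy 9, Noor 9, Quinn 18, Emma 0, Alice 9.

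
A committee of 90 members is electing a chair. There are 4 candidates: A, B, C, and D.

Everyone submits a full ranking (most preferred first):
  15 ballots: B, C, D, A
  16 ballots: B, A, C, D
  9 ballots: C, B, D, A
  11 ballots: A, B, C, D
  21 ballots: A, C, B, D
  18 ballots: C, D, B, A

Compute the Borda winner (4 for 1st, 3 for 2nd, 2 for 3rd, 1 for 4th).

C

A: 15×1 + 16×3 + 9×1 + 11×4 + 21×4 + 18×1 = 218
B: 15×4 + 16×4 + 9×3 + 11×3 + 21×2 + 18×2 = 262
C: 15×3 + 16×2 + 9×4 + 11×2 + 21×3 + 18×4 = 270
D: 15×2 + 16×1 + 9×2 + 11×1 + 21×1 + 18×3 = 150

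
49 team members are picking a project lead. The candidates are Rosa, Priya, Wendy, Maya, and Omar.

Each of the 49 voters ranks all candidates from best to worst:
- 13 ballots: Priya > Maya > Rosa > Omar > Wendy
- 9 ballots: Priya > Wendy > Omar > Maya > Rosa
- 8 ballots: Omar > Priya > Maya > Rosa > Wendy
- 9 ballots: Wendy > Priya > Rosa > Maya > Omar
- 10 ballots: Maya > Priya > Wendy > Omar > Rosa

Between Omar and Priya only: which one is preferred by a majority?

Omar is ranked above Priya on 8 ballots; Priya above Omar on 41.

Priya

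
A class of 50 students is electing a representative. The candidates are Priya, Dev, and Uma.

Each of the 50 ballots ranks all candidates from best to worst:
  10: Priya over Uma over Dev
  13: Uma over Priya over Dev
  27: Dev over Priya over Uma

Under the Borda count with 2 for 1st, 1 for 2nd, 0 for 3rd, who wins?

Priya

Priya: 10×2 + 13×1 + 27×1 = 60
Dev: 10×0 + 13×0 + 27×2 = 54
Uma: 10×1 + 13×2 + 27×0 = 36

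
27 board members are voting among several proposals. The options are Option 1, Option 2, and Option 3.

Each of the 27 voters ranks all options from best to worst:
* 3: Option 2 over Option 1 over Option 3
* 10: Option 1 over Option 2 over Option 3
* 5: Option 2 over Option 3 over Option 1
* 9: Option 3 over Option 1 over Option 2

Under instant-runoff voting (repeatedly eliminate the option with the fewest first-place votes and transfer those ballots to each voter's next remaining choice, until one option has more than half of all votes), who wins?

Round 1: Option 1 10, Option 2 8, Option 3 9. Option 2 eliminated.
Round 2: Option 1 13, Option 3 14. Option 3 has a majority (≥14).

Option 3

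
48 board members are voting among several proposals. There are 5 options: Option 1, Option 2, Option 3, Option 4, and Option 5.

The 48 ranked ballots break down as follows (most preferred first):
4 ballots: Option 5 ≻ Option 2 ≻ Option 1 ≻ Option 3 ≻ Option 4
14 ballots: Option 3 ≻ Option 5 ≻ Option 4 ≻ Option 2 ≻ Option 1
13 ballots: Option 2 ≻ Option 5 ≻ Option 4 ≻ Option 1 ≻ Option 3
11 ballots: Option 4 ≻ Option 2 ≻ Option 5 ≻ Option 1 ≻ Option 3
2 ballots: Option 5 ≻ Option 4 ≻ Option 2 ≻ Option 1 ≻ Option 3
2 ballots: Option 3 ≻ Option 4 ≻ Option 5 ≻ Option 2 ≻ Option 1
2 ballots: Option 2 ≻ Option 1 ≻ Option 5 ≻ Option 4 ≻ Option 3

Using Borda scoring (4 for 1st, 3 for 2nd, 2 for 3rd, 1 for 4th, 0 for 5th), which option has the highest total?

Option 5

Option 1: 4×2 + 14×0 + 13×1 + 11×1 + 2×1 + 2×0 + 2×3 = 40
Option 2: 4×3 + 14×1 + 13×4 + 11×3 + 2×2 + 2×1 + 2×4 = 125
Option 3: 4×1 + 14×4 + 13×0 + 11×0 + 2×0 + 2×4 + 2×0 = 68
Option 4: 4×0 + 14×2 + 13×2 + 11×4 + 2×3 + 2×3 + 2×1 = 112
Option 5: 4×4 + 14×3 + 13×3 + 11×2 + 2×4 + 2×2 + 2×2 = 135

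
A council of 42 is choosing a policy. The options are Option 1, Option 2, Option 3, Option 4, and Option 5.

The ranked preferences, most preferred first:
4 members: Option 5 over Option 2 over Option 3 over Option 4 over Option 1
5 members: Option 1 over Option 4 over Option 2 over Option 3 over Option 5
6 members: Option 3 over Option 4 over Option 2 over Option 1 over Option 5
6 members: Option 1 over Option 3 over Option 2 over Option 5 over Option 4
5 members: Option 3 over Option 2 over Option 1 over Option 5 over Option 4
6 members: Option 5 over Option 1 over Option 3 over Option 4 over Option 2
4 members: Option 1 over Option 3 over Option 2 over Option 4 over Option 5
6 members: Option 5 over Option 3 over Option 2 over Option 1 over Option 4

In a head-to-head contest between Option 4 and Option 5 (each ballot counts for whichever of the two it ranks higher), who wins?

Option 5

Option 4 is ranked above Option 5 on 15 ballots; Option 5 above Option 4 on 27.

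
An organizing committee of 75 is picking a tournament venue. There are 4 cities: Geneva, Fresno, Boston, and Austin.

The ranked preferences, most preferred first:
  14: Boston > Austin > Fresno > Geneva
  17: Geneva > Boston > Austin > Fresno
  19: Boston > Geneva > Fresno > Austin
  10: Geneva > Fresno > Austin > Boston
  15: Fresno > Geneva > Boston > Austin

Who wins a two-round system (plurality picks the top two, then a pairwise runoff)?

Geneva

Round 1 first-place votes: Geneva 27, Fresno 15, Boston 33, Austin 0. Boston and Geneva advance.
Runoff: Boston is ranked above Geneva on 33 ballots, Geneva above Boston on 42.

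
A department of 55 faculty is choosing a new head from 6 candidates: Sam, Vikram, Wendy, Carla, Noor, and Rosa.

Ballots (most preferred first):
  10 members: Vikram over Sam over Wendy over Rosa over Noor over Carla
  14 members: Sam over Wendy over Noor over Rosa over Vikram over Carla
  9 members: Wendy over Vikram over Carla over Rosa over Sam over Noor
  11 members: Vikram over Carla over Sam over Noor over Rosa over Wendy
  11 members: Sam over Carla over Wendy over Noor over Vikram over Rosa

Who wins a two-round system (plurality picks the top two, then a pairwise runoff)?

Vikram

Round 1 first-place votes: Sam 25, Vikram 21, Wendy 9, Carla 0, Noor 0, Rosa 0. Sam and Vikram advance.
Runoff: Sam is ranked above Vikram on 25 ballots, Vikram above Sam on 30.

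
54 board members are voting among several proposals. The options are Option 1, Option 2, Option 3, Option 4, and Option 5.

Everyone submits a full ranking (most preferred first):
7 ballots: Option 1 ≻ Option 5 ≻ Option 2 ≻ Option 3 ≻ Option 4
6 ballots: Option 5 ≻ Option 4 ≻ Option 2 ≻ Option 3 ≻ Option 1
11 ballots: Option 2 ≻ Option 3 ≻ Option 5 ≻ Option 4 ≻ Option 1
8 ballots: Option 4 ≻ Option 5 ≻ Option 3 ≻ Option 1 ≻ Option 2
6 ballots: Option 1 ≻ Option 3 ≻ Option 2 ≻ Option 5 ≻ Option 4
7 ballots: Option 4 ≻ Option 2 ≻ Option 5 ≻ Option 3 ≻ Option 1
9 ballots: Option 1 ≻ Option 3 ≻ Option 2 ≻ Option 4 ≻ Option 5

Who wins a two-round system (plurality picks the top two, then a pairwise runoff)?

Round 1 first-place votes: Option 1 22, Option 2 11, Option 3 0, Option 4 15, Option 5 6. Option 1 and Option 4 advance.
Runoff: Option 1 is ranked above Option 4 on 22 ballots, Option 4 above Option 1 on 32.

Option 4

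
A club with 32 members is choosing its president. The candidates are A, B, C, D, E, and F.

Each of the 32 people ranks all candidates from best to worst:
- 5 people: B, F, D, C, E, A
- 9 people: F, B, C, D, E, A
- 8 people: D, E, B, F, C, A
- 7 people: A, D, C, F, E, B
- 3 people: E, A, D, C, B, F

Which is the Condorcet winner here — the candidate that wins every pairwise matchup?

D

D vs A: 22–10
D vs B: 18–14
D vs C: 23–9
D vs E: 29–3
D vs F: 18–14
D beats every other candidate.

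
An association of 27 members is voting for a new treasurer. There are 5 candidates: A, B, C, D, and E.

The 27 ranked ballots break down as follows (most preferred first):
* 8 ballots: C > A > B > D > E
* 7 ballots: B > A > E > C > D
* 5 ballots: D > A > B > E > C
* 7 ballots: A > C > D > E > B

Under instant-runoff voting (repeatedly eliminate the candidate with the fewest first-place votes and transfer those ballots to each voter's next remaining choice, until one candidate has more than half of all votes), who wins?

Round 1: A 7, B 7, C 8, D 5, E 0. E eliminated.
Round 2: A 7, B 7, C 8, D 5. D eliminated.
Round 3: A 12, B 7, C 8. B eliminated.
Round 4: A 19, C 8. A has a majority (≥14).

A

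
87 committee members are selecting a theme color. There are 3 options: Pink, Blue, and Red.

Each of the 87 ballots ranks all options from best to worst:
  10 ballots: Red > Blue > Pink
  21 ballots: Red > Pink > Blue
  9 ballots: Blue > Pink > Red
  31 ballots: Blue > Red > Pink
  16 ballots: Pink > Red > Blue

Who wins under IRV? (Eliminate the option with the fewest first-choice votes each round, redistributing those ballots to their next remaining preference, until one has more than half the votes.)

Round 1: Pink 16, Blue 40, Red 31. Pink eliminated.
Round 2: Blue 40, Red 47. Red has a majority (≥44).

Red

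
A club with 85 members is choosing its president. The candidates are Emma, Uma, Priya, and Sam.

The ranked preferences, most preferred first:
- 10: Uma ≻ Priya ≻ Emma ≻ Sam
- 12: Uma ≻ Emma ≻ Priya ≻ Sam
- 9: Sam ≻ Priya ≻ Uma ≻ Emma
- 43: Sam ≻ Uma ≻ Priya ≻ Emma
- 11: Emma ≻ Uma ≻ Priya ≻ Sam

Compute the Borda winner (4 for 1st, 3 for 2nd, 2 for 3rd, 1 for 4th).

Uma

Emma: 10×2 + 12×3 + 9×1 + 43×1 + 11×4 = 152
Uma: 10×4 + 12×4 + 9×2 + 43×3 + 11×3 = 268
Priya: 10×3 + 12×2 + 9×3 + 43×2 + 11×2 = 189
Sam: 10×1 + 12×1 + 9×4 + 43×4 + 11×1 = 241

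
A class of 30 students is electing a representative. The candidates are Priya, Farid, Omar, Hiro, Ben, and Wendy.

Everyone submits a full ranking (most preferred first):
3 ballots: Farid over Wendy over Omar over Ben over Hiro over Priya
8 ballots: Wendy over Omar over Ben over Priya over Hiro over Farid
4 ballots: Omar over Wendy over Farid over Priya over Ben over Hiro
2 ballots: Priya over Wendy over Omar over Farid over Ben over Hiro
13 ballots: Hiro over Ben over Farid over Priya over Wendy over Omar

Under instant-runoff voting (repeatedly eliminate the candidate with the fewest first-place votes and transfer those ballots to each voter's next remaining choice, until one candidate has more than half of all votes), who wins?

Round 1: Priya 2, Farid 3, Omar 4, Hiro 13, Ben 0, Wendy 8. Ben eliminated.
Round 2: Priya 2, Farid 3, Omar 4, Hiro 13, Wendy 8. Priya eliminated.
Round 3: Farid 3, Omar 4, Hiro 13, Wendy 10. Farid eliminated.
Round 4: Omar 4, Hiro 13, Wendy 13. Omar eliminated.
Round 5: Hiro 13, Wendy 17. Wendy has a majority (≥16).

Wendy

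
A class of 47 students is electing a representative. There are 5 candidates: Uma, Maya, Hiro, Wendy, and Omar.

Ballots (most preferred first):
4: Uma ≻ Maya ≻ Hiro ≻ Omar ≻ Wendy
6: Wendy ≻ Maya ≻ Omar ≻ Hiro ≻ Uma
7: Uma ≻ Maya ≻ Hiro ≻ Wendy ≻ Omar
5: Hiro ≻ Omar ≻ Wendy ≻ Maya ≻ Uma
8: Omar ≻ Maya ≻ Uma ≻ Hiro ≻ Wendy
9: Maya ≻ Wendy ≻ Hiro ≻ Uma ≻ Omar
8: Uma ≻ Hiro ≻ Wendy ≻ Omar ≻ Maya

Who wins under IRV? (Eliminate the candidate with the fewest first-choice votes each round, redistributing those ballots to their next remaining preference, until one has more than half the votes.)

Maya

Round 1: Uma 19, Maya 9, Hiro 5, Wendy 6, Omar 8. Hiro eliminated.
Round 2: Uma 19, Maya 9, Wendy 6, Omar 13. Wendy eliminated.
Round 3: Uma 19, Maya 15, Omar 13. Omar eliminated.
Round 4: Uma 19, Maya 28. Maya has a majority (≥24).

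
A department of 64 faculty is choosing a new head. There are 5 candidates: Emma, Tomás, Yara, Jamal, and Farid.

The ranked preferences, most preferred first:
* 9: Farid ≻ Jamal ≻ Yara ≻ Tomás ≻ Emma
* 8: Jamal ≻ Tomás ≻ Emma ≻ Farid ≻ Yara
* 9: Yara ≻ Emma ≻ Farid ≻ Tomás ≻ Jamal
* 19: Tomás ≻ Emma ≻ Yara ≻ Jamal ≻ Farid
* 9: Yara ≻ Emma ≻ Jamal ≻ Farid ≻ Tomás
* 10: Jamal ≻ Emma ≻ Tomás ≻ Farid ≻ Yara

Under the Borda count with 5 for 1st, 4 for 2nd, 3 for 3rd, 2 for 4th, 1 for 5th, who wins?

Emma

Emma: 9×1 + 8×3 + 9×4 + 19×4 + 9×4 + 10×4 = 221
Tomás: 9×2 + 8×4 + 9×2 + 19×5 + 9×1 + 10×3 = 202
Yara: 9×3 + 8×1 + 9×5 + 19×3 + 9×5 + 10×1 = 192
Jamal: 9×4 + 8×5 + 9×1 + 19×2 + 9×3 + 10×5 = 200
Farid: 9×5 + 8×2 + 9×3 + 19×1 + 9×2 + 10×2 = 145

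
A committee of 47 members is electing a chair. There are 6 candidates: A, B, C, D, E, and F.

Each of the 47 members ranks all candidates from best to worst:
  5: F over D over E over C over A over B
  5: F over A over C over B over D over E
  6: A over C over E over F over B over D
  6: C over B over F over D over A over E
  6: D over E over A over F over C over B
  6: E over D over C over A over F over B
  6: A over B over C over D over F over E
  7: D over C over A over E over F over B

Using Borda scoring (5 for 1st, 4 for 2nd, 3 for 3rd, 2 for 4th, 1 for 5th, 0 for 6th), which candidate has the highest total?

A: 5×1 + 5×4 + 6×5 + 6×1 + 6×3 + 6×2 + 6×5 + 7×3 = 142
B: 5×0 + 5×2 + 6×1 + 6×4 + 6×0 + 6×0 + 6×4 + 7×0 = 64
C: 5×2 + 5×3 + 6×4 + 6×5 + 6×1 + 6×3 + 6×3 + 7×4 = 149
D: 5×4 + 5×1 + 6×0 + 6×2 + 6×5 + 6×4 + 6×2 + 7×5 = 138
E: 5×3 + 5×0 + 6×3 + 6×0 + 6×4 + 6×5 + 6×0 + 7×2 = 101
F: 5×5 + 5×5 + 6×2 + 6×3 + 6×2 + 6×1 + 6×1 + 7×1 = 111

C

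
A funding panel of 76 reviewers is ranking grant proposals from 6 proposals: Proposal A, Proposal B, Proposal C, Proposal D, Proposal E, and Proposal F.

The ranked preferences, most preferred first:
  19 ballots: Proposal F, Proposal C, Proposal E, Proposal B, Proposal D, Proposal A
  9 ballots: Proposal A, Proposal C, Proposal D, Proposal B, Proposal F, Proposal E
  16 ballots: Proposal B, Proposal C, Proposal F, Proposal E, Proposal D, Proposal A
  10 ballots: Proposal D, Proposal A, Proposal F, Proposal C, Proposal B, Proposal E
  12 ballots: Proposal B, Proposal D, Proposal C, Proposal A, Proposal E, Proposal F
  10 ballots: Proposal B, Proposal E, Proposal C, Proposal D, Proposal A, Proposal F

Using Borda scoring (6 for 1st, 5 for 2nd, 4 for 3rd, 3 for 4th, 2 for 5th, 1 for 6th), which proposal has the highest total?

Proposal A: 19×1 + 9×6 + 16×1 + 10×5 + 12×3 + 10×2 = 195
Proposal B: 19×3 + 9×3 + 16×6 + 10×2 + 12×6 + 10×6 = 332
Proposal C: 19×5 + 9×5 + 16×5 + 10×3 + 12×4 + 10×4 = 338
Proposal D: 19×2 + 9×4 + 16×2 + 10×6 + 12×5 + 10×3 = 256
Proposal E: 19×4 + 9×1 + 16×3 + 10×1 + 12×2 + 10×5 = 217
Proposal F: 19×6 + 9×2 + 16×4 + 10×4 + 12×1 + 10×1 = 258

Proposal C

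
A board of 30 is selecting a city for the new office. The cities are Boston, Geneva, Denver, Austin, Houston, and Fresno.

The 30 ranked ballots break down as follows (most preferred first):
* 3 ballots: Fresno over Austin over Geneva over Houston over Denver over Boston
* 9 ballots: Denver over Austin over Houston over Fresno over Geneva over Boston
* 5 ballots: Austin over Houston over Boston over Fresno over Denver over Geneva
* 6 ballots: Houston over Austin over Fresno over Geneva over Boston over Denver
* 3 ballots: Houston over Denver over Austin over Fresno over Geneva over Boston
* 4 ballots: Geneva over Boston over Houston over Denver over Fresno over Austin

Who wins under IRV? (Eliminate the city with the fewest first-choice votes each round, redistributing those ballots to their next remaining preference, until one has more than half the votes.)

Houston

Round 1: Boston 0, Geneva 4, Denver 9, Austin 5, Houston 9, Fresno 3. Boston eliminated.
Round 2: Geneva 4, Denver 9, Austin 5, Houston 9, Fresno 3. Fresno eliminated.
Round 3: Geneva 4, Denver 9, Austin 8, Houston 9. Geneva eliminated.
Round 4: Denver 9, Austin 8, Houston 13. Austin eliminated.
Round 5: Denver 9, Houston 21. Houston has a majority (≥16).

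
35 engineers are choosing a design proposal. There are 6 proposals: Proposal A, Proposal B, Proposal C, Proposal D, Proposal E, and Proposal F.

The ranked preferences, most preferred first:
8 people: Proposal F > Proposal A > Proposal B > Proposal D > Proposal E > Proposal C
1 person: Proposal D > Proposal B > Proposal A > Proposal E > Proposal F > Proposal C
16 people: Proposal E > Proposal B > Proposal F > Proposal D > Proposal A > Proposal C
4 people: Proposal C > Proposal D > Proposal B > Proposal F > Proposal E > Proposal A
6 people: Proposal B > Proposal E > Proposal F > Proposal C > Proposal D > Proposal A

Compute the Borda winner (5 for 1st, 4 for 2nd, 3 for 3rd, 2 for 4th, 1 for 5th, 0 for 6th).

Proposal A: 8×4 + 1×3 + 16×1 + 4×0 + 6×0 = 51
Proposal B: 8×3 + 1×4 + 16×4 + 4×3 + 6×5 = 134
Proposal C: 8×0 + 1×0 + 16×0 + 4×5 + 6×2 = 32
Proposal D: 8×2 + 1×5 + 16×2 + 4×4 + 6×1 = 75
Proposal E: 8×1 + 1×2 + 16×5 + 4×1 + 6×4 = 118
Proposal F: 8×5 + 1×1 + 16×3 + 4×2 + 6×3 = 115

Proposal B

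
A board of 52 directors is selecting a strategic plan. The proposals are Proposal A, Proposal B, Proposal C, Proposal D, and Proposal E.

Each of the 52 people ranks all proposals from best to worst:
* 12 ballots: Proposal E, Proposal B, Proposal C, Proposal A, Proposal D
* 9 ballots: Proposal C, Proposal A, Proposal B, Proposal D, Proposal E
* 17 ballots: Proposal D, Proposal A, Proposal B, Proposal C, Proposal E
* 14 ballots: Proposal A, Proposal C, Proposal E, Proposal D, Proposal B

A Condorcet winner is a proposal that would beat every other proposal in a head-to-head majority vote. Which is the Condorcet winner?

Proposal A vs Proposal B: 40–12
Proposal A vs Proposal C: 31–21
Proposal A vs Proposal D: 35–17
Proposal A vs Proposal E: 40–12
Proposal A beats every other proposal.

Proposal A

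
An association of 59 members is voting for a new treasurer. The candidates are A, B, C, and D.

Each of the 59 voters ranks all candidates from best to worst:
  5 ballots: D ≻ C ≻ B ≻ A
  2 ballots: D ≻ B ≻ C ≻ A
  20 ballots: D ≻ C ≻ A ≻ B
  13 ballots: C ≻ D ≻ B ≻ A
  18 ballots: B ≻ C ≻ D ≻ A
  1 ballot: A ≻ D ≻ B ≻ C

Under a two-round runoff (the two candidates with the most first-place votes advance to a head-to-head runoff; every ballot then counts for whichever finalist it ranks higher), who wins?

D

Round 1 first-place votes: A 1, B 18, C 13, D 27. D and B advance.
Runoff: D is ranked above B on 41 ballots, B above D on 18.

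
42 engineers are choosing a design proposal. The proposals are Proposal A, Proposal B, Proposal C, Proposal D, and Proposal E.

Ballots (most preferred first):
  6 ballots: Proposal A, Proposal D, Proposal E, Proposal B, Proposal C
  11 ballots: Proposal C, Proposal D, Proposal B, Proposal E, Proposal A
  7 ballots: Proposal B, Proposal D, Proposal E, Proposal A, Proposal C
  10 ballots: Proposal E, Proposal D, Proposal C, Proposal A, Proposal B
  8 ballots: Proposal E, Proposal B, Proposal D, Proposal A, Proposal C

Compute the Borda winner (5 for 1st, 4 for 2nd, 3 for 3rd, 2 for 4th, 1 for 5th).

Proposal D

Proposal A: 6×5 + 11×1 + 7×2 + 10×2 + 8×2 = 91
Proposal B: 6×2 + 11×3 + 7×5 + 10×1 + 8×4 = 122
Proposal C: 6×1 + 11×5 + 7×1 + 10×3 + 8×1 = 106
Proposal D: 6×4 + 11×4 + 7×4 + 10×4 + 8×3 = 160
Proposal E: 6×3 + 11×2 + 7×3 + 10×5 + 8×5 = 151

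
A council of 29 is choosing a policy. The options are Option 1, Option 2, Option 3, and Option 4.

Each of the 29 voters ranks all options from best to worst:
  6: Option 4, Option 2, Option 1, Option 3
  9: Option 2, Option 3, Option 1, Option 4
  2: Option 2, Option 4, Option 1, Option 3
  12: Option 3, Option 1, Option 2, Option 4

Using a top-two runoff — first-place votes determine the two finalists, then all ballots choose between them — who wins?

Round 1 first-place votes: Option 1 0, Option 2 11, Option 3 12, Option 4 6. Option 3 and Option 2 advance.
Runoff: Option 3 is ranked above Option 2 on 12 ballots, Option 2 above Option 3 on 17.

Option 2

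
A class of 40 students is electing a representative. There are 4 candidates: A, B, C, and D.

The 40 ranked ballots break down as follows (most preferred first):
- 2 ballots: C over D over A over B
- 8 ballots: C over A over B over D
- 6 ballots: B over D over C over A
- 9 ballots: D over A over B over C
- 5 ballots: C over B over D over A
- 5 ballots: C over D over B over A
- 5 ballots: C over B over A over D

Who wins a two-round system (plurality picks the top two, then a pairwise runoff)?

C

Round 1 first-place votes: A 0, B 6, C 25, D 9. C and D advance.
Runoff: C is ranked above D on 25 ballots, D above C on 15.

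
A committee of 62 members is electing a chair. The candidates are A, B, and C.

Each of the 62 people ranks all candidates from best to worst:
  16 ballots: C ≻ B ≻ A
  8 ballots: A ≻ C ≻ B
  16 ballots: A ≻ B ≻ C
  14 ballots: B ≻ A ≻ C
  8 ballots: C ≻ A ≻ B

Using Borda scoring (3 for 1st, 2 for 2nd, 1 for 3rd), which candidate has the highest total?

A: 16×1 + 8×3 + 16×3 + 14×2 + 8×2 = 132
B: 16×2 + 8×1 + 16×2 + 14×3 + 8×1 = 122
C: 16×3 + 8×2 + 16×1 + 14×1 + 8×3 = 118

A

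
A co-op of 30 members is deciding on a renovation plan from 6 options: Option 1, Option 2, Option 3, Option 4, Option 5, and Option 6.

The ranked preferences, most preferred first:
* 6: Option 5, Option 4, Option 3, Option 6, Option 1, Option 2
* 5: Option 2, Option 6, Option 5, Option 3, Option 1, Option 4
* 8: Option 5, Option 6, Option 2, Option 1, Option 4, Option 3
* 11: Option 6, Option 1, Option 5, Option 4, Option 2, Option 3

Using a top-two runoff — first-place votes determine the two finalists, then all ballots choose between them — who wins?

Option 6

Round 1 first-place votes: Option 1 0, Option 2 5, Option 3 0, Option 4 0, Option 5 14, Option 6 11. Option 5 and Option 6 advance.
Runoff: Option 5 is ranked above Option 6 on 14 ballots, Option 6 above Option 5 on 16.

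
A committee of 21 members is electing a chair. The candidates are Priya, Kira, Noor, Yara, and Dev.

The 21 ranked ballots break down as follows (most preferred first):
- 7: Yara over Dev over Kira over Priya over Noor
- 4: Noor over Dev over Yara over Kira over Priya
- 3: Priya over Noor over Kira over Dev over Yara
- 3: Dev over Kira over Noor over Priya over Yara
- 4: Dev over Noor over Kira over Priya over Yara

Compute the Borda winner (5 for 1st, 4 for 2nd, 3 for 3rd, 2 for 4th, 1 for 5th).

Priya: 7×2 + 4×1 + 3×5 + 3×2 + 4×2 = 47
Kira: 7×3 + 4×2 + 3×3 + 3×4 + 4×3 = 62
Noor: 7×1 + 4×5 + 3×4 + 3×3 + 4×4 = 64
Yara: 7×5 + 4×3 + 3×1 + 3×1 + 4×1 = 57
Dev: 7×4 + 4×4 + 3×2 + 3×5 + 4×5 = 85

Dev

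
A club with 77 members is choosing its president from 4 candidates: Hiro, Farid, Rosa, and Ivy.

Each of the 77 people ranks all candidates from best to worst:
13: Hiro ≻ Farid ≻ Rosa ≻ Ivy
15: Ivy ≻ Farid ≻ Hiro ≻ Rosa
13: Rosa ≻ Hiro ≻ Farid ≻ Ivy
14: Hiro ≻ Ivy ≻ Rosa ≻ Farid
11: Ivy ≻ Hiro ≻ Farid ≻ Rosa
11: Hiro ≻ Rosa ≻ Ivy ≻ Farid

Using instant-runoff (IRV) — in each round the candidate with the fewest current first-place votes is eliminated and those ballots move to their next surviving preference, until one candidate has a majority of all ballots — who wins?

Hiro

Round 1: Hiro 38, Farid 0, Rosa 13, Ivy 26. Farid eliminated.
Round 2: Hiro 38, Rosa 13, Ivy 26. Rosa eliminated.
Round 3: Hiro 51, Ivy 26. Hiro has a majority (≥39).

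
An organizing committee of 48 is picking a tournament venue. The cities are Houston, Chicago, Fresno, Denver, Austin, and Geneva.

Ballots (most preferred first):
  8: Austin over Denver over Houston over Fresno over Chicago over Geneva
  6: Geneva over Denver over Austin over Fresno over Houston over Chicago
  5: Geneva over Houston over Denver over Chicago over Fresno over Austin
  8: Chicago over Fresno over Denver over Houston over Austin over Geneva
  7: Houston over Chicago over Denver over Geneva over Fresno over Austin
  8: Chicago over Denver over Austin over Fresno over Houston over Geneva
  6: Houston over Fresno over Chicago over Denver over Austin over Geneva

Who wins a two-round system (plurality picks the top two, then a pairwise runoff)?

Round 1 first-place votes: Houston 13, Chicago 16, Fresno 0, Denver 0, Austin 8, Geneva 11. Chicago and Houston advance.
Runoff: Chicago is ranked above Houston on 16 ballots, Houston above Chicago on 32.

Houston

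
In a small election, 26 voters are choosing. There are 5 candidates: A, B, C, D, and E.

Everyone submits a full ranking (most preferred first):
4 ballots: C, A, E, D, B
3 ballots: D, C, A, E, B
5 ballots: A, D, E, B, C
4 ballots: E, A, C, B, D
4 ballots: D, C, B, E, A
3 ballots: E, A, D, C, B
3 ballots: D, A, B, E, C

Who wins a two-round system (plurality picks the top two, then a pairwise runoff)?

Round 1 first-place votes: A 5, B 0, C 4, D 10, E 7. D and E advance.
Runoff: D is ranked above E on 15 ballots, E above D on 11.

D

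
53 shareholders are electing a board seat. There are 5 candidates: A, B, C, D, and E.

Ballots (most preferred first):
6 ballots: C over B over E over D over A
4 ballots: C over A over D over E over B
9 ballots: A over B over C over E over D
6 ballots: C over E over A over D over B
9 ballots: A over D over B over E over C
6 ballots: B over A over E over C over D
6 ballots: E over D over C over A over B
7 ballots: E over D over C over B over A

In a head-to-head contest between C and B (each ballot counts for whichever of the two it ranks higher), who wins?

C

C is ranked above B on 29 ballots; B above C on 24.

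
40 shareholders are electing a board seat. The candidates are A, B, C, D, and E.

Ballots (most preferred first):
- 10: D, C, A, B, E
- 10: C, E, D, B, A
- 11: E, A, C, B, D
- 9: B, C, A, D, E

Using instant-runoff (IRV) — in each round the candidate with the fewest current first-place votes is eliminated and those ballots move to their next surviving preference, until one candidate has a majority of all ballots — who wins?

Round 1: A 0, B 9, C 10, D 10, E 11. A eliminated.
Round 2: B 9, C 10, D 10, E 11. B eliminated.
Round 3: C 19, D 10, E 11. D eliminated.
Round 4: C 29, E 11. C has a majority (≥21).

C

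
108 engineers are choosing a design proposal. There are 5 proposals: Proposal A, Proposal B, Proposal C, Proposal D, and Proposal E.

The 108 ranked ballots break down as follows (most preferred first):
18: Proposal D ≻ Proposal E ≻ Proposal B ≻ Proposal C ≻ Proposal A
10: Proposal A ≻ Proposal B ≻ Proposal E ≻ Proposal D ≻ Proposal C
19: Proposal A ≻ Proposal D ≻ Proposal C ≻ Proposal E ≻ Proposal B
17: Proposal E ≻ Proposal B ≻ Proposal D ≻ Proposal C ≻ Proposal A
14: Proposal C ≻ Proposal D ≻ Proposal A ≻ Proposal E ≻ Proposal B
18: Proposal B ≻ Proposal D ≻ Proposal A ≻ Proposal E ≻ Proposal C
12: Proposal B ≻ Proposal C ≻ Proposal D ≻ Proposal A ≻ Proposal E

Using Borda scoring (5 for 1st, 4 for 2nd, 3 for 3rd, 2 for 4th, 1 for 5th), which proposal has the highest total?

Proposal D

Proposal A: 18×1 + 10×5 + 19×5 + 17×1 + 14×3 + 18×3 + 12×2 = 300
Proposal B: 18×3 + 10×4 + 19×1 + 17×4 + 14×1 + 18×5 + 12×5 = 345
Proposal C: 18×2 + 10×1 + 19×3 + 17×2 + 14×5 + 18×1 + 12×4 = 273
Proposal D: 18×5 + 10×2 + 19×4 + 17×3 + 14×4 + 18×4 + 12×3 = 401
Proposal E: 18×4 + 10×3 + 19×2 + 17×5 + 14×2 + 18×2 + 12×1 = 301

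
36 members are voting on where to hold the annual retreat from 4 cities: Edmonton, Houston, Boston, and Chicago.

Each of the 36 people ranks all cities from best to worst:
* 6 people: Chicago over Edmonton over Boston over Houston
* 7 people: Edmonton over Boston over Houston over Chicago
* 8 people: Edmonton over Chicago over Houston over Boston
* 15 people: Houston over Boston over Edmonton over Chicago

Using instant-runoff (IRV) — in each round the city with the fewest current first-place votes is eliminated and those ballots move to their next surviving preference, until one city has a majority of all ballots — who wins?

Round 1: Edmonton 15, Houston 15, Boston 0, Chicago 6. Boston eliminated.
Round 2: Edmonton 15, Houston 15, Chicago 6. Chicago eliminated.
Round 3: Edmonton 21, Houston 15. Edmonton has a majority (≥19).

Edmonton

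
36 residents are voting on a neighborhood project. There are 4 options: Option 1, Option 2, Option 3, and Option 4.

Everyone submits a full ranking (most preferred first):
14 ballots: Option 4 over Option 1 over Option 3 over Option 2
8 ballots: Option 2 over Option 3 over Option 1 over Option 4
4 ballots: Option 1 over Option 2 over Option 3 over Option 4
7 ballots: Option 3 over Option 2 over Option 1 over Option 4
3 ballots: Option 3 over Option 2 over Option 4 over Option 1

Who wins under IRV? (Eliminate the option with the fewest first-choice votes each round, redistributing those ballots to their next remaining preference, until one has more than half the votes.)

Round 1: Option 1 4, Option 2 8, Option 3 10, Option 4 14. Option 1 eliminated.
Round 2: Option 2 12, Option 3 10, Option 4 14. Option 3 eliminated.
Round 3: Option 2 22, Option 4 14. Option 2 has a majority (≥19).

Option 2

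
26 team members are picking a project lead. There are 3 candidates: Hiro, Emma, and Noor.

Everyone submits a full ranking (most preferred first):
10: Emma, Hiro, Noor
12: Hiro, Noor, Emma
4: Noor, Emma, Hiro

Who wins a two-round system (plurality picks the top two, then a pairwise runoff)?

Emma

Round 1 first-place votes: Hiro 12, Emma 10, Noor 4. Hiro and Emma advance.
Runoff: Hiro is ranked above Emma on 12 ballots, Emma above Hiro on 14.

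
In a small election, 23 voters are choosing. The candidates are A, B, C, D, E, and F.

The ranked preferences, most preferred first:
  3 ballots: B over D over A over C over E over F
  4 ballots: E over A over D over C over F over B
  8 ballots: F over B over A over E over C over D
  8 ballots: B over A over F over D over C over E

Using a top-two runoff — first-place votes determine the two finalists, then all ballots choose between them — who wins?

F

Round 1 first-place votes: A 0, B 11, C 0, D 0, E 4, F 8. B and F advance.
Runoff: B is ranked above F on 11 ballots, F above B on 12.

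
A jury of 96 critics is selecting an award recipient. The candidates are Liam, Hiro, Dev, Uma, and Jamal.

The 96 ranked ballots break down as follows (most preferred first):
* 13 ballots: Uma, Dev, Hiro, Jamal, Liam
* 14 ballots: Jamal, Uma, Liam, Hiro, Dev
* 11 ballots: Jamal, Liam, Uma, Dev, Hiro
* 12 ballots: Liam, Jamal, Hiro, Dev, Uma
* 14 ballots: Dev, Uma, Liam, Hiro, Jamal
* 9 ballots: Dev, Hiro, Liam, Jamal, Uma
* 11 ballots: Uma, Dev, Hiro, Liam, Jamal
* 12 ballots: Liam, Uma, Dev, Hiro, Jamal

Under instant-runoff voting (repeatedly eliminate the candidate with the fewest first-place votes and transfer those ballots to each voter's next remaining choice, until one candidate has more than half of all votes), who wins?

Round 1: Liam 24, Hiro 0, Dev 23, Uma 24, Jamal 25. Hiro eliminated.
Round 2: Liam 24, Dev 23, Uma 24, Jamal 25. Dev eliminated.
Round 3: Liam 33, Uma 38, Jamal 25. Jamal eliminated.
Round 4: Liam 44, Uma 52. Uma has a majority (≥49).

Uma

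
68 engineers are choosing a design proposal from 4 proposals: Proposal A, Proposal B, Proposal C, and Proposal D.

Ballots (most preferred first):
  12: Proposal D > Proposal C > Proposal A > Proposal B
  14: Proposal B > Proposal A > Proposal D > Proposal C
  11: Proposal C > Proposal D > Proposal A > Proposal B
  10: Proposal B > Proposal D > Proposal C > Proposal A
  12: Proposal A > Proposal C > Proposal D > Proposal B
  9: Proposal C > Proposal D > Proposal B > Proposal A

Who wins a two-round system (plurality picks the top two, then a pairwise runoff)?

Proposal C

Round 1 first-place votes: Proposal A 12, Proposal B 24, Proposal C 20, Proposal D 12. Proposal B and Proposal C advance.
Runoff: Proposal B is ranked above Proposal C on 24 ballots, Proposal C above Proposal B on 44.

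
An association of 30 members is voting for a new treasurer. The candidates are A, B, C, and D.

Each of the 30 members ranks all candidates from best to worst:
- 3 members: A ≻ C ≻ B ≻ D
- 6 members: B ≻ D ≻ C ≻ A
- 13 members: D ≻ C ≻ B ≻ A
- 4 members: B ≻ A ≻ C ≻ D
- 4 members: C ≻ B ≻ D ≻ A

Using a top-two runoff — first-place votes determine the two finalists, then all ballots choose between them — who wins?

B

Round 1 first-place votes: A 3, B 10, C 4, D 13. D and B advance.
Runoff: D is ranked above B on 13 ballots, B above D on 17.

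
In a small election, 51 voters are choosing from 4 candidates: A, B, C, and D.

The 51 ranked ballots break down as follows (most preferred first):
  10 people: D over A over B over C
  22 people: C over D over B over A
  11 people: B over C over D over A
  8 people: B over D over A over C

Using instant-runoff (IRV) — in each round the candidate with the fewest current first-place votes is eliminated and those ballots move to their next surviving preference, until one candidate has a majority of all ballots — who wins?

B

Round 1: A 0, B 19, C 22, D 10. A eliminated.
Round 2: B 19, C 22, D 10. D eliminated.
Round 3: B 29, C 22. B has a majority (≥26).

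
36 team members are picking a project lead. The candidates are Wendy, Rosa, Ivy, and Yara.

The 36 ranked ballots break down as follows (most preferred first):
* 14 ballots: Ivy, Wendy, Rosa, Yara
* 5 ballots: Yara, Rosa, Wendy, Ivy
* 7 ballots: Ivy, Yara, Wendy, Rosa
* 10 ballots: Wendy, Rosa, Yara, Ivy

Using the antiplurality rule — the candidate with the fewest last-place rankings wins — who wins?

Last-place votes: Wendy 0, Rosa 7, Ivy 15, Yara 14.

Wendy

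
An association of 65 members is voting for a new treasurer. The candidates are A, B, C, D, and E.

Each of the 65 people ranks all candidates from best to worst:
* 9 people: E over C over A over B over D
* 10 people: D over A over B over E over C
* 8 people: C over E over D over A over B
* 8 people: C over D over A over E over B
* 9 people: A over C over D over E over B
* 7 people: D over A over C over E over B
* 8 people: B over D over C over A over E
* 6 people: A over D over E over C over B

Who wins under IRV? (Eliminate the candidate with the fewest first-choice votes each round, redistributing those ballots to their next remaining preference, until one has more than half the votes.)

C

Round 1: A 15, B 8, C 16, D 17, E 9. B eliminated.
Round 2: A 15, C 16, D 25, E 9. E eliminated.
Round 3: A 15, C 25, D 25. A eliminated.
Round 4: C 34, D 31. C has a majority (≥33).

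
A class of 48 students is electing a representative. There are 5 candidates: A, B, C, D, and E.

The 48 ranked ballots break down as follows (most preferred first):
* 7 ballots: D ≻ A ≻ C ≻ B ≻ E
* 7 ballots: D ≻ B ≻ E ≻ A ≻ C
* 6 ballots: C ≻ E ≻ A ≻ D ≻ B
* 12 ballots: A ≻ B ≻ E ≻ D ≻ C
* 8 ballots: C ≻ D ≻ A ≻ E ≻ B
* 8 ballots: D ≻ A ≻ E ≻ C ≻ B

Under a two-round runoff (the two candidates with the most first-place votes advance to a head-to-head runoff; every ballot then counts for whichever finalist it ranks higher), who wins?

Round 1 first-place votes: A 12, B 0, C 14, D 22, E 0. D and C advance.
Runoff: D is ranked above C on 34 ballots, C above D on 14.

D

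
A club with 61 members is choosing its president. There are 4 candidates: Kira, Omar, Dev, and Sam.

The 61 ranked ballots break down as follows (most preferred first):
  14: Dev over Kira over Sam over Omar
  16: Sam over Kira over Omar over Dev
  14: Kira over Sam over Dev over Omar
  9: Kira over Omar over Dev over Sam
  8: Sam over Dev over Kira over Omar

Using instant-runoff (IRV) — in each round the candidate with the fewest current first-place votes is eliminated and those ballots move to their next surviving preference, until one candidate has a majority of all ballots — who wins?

Kira

Round 1: Kira 23, Omar 0, Dev 14, Sam 24. Omar eliminated.
Round 2: Kira 23, Dev 14, Sam 24. Dev eliminated.
Round 3: Kira 37, Sam 24. Kira has a majority (≥31).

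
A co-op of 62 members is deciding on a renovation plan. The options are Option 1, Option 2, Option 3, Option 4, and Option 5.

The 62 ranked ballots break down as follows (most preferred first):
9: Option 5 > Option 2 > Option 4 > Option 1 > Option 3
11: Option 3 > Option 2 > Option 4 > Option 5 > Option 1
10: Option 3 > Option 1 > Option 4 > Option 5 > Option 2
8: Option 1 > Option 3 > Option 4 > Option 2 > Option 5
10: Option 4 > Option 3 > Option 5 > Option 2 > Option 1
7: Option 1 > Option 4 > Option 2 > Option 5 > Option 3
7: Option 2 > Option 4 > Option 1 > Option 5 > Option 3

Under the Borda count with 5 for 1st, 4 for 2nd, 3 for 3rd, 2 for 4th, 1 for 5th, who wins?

Option 4

Option 1: 9×2 + 11×1 + 10×4 + 8×5 + 10×1 + 7×5 + 7×3 = 175
Option 2: 9×4 + 11×4 + 10×1 + 8×2 + 10×2 + 7×3 + 7×5 = 182
Option 3: 9×1 + 11×5 + 10×5 + 8×4 + 10×4 + 7×1 + 7×1 = 200
Option 4: 9×3 + 11×3 + 10×3 + 8×3 + 10×5 + 7×4 + 7×4 = 220
Option 5: 9×5 + 11×2 + 10×2 + 8×1 + 10×3 + 7×2 + 7×2 = 153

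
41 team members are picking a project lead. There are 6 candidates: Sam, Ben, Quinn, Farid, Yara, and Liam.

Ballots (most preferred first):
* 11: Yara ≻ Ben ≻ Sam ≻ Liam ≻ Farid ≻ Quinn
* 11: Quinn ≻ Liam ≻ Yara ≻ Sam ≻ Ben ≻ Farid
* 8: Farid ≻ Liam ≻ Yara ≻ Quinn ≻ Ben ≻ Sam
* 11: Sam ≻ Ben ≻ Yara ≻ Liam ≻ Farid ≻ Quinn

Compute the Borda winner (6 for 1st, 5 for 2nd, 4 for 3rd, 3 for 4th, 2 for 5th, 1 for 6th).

Sam: 11×4 + 11×3 + 8×1 + 11×6 = 151
Ben: 11×5 + 11×2 + 8×2 + 11×5 = 148
Quinn: 11×1 + 11×6 + 8×3 + 11×1 = 112
Farid: 11×2 + 11×1 + 8×6 + 11×2 = 103
Yara: 11×6 + 11×4 + 8×4 + 11×4 = 186
Liam: 11×3 + 11×5 + 8×5 + 11×3 = 161

Yara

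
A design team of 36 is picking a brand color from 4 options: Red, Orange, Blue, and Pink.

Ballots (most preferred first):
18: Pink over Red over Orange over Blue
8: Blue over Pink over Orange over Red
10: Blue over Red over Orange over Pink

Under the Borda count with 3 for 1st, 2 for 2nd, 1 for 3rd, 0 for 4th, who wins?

Pink

Red: 18×2 + 8×0 + 10×2 = 56
Orange: 18×1 + 8×1 + 10×1 = 36
Blue: 18×0 + 8×3 + 10×3 = 54
Pink: 18×3 + 8×2 + 10×0 = 70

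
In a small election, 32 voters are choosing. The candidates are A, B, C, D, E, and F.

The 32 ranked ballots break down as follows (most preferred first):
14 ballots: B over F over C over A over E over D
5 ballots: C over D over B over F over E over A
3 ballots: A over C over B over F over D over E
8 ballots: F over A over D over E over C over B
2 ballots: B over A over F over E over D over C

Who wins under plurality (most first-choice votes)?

First-place votes: A 3, B 16, C 5, D 0, E 0, F 8.

B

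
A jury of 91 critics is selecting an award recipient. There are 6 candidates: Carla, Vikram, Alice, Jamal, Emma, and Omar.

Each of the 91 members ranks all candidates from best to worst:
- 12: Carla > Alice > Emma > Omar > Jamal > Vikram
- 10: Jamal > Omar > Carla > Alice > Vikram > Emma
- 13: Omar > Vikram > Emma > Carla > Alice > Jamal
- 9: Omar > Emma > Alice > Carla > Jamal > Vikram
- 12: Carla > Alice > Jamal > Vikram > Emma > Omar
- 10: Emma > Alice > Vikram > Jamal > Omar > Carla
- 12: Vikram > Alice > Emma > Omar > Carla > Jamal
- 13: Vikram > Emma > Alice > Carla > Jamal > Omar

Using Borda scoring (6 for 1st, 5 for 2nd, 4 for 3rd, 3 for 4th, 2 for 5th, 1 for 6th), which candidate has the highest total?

Alice

Carla: 12×6 + 10×4 + 13×3 + 9×3 + 12×6 + 10×1 + 12×2 + 13×3 = 323
Vikram: 12×1 + 10×2 + 13×5 + 9×1 + 12×3 + 10×4 + 12×6 + 13×6 = 332
Alice: 12×5 + 10×3 + 13×2 + 9×4 + 12×5 + 10×5 + 12×5 + 13×4 = 374
Jamal: 12×2 + 10×6 + 13×1 + 9×2 + 12×4 + 10×3 + 12×1 + 13×2 = 231
Emma: 12×4 + 10×1 + 13×4 + 9×5 + 12×2 + 10×6 + 12×4 + 13×5 = 352
Omar: 12×3 + 10×5 + 13×6 + 9×6 + 12×1 + 10×2 + 12×3 + 13×1 = 299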